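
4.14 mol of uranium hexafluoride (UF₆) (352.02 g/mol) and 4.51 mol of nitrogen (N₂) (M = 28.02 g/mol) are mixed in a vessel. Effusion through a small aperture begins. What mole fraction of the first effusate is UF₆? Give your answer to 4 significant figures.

0.2057

Each component's effusion rate ∝ (its partial pressure)·(1/√M) ∝ n_i/√M_i.
x_UF₆(eff) = (n_UF₆/√M_UF₆) / (n_UF₆/√M_UF₆ + n_N₂/√M_N₂)
= (4.14/√352.02) / (4.14/√352.02 + 4.51/√28.02) = 0.2207/(0.2207 + 0.8520) = 0.2057.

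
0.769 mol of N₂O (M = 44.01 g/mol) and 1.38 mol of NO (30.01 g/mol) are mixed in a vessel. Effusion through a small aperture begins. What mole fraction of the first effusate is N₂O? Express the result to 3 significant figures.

Effusion rate of each component ∝ n_i/√M_i (partial pressure × 1/√M).
x_N₂O(eff) = (n_N₂O/√M_N₂O) / (n_N₂O/√M_N₂O + n_NO/√M_NO)
= (0.769/√44.01) / (0.769/√44.01 + 1.38/√30.01) = 0.1159/(0.1159 + 0.2519) = 0.315.

0.315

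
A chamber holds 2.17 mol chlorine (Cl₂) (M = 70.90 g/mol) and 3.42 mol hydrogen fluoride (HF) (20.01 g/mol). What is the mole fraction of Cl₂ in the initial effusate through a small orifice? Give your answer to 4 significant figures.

0.2521

The effusion rate of species i is ∝ p_i/√M_i ∝ n_i/√M_i.
Mole fraction of Cl₂ in the effusate = (n_Cl₂/√M_Cl₂) / (n_Cl₂/√M_Cl₂ + n_HF/√M_HF)
= (2.17/√70.90) / (2.17/√70.90 + 3.42/√20.01) = 0.2577/(0.2577 + 0.7645) = 0.2521.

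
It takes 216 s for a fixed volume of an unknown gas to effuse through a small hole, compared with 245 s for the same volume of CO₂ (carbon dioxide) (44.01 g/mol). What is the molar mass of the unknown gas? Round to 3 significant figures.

Graham's law gives t_X/t_CO₂ = √(M_X/M_CO₂).
216/245 = 0.8816 = √(M_X/44.01)
M_X = 44.01 × 0.8816² = 44.01 × 0.7773 = 34.2 g/mol

34.2 g/mol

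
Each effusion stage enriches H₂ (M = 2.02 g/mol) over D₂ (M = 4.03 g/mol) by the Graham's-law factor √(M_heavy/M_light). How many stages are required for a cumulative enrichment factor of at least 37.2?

11

Single-stage factor α = √(4.03/2.02), so ln α = ½ ln(1.99505) = 0.3453.
Need α^N ≥ 37.2 ⇒ N ≥ ln(37.2) / ln α = 3.616 / 0.3453 = 10.47.
Rounding up, N = 11 stages.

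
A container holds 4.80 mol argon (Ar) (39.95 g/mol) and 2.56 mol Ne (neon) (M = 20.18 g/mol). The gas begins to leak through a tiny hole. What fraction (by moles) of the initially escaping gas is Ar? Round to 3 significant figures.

Rate_i ∝ x_i/√M_i (Graham's law weighted by mole fraction), so the effusate composition follows n_i/√M_i.
Mole fraction of Ar in the effusate = (n_Ar/√M_Ar) / (n_Ar/√M_Ar + n_Ne/√M_Ne)
= (4.80/√39.95) / (4.80/√39.95 + 2.56/√20.18) = 0.7594/(0.7594 + 0.5699) = 0.571.

0.571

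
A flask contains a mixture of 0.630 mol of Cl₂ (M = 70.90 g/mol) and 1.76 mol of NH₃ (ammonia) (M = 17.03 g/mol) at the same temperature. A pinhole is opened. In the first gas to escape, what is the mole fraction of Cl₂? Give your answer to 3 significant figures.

Effusion rate of each component ∝ n_i/√M_i (partial pressure × 1/√M).
Mole fraction of Cl₂ in the effusate = (n_Cl₂/√M_Cl₂) / (n_Cl₂/√M_Cl₂ + n_NH₃/√M_NH₃)
= (0.630/√70.90) / (0.630/√70.90 + 1.76/√17.03) = 0.07482/(0.07482 + 0.4265) = 0.149.

0.149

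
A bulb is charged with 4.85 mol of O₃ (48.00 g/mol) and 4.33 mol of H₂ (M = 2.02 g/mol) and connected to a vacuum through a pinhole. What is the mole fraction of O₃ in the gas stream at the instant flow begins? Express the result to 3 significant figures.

Effusion rate of each component ∝ n_i/√M_i (partial pressure × 1/√M).
x_O₃(eff) = (n_O₃/√M_O₃) / (n_O₃/√M_O₃ + n_H₂/√M_H₂)
= (4.85/√48.00) / (4.85/√48.00 + 4.33/√2.02) = 0.7000/(0.7000 + 3.047) = 0.187.

0.187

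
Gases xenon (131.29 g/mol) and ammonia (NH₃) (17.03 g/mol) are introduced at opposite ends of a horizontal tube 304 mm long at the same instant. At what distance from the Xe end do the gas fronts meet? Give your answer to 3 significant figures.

80.5 mm

In equal time, each gas travels a distance ∝ its rate ∝ 1/√M, so d_Xe/d_NH₃ = √(M_NH₃/M_Xe) = √(17.03/131.29) = 0.3602.
With d_Xe + d_NH₃ = 304 mm, d_NH₃ = 304/(1 + 0.3602) = 223.5 mm.
d_Xe = 304 − 223.5 = 80.5 mm.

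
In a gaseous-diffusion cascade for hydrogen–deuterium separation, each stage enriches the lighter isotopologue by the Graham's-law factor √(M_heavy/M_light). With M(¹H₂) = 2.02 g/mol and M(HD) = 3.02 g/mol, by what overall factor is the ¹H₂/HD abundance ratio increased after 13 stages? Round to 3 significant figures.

13.7

Each stage multiplies the ratio by α = √(3.02/2.02), so after 13 stages the overall factor is α^13 = (3.02/2.02)^(13/2).
= 1.49505^(13/2) = 13.7.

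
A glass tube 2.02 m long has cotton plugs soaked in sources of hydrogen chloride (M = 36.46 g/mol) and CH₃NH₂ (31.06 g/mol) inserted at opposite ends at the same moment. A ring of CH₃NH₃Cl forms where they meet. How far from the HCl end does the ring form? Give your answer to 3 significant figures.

In equal time, each gas travels a distance ∝ its rate ∝ 1/√M, so d_HCl/d_CH₃NH₂ = √(M_CH₃NH₂/M_HCl) = √(31.06/36.46) = 0.9230.
With d_HCl + d_CH₃NH₂ = 2.02 m, d_CH₃NH₂ = 2.02/(1 + 0.9230) = 1.050 m.
d_HCl = 2.02 − 1.050 = 0.970 m.

0.970 m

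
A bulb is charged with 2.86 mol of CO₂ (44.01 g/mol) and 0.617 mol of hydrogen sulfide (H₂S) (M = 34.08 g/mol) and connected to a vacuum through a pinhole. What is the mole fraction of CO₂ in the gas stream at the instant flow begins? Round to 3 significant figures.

Rate_i ∝ x_i/√M_i (Graham's law weighted by mole fraction), so the effusate composition follows n_i/√M_i.
x_CO₂(eff) = (n_CO₂/√M_CO₂) / (n_CO₂/√M_CO₂ + n_H₂S/√M_H₂S)
= (2.86/√44.01) / (2.86/√44.01 + 0.617/√34.08) = 0.4311/(0.4311 + 0.1057) = 0.803.

0.803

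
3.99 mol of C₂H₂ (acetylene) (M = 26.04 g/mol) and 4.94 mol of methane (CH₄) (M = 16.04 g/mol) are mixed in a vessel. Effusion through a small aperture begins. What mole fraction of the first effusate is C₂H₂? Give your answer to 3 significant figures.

0.388

The effusion rate of species i is ∝ p_i/√M_i ∝ n_i/√M_i.
Mole fraction of C₂H₂ in the effusate = (n_C₂H₂/√M_C₂H₂) / (n_C₂H₂/√M_C₂H₂ + n_CH₄/√M_CH₄)
= (3.99/√26.04) / (3.99/√26.04 + 4.94/√16.04) = 0.7819/(0.7819 + 1.233) = 0.388.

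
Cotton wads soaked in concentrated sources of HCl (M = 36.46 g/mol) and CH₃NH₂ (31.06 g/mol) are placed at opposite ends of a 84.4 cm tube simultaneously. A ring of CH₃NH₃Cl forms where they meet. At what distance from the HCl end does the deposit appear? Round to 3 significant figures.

40.5 cm

In equal time, each gas travels a distance ∝ its rate ∝ 1/√M, so d_HCl/d_CH₃NH₂ = √(M_CH₃NH₂/M_HCl) = √(31.06/36.46) = 0.9230.
With d_HCl + d_CH₃NH₂ = 84.4 cm, d_CH₃NH₂ = 84.4/(1 + 0.9230) = 43.89 cm.
d_HCl = 84.4 − 43.89 = 40.5 cm.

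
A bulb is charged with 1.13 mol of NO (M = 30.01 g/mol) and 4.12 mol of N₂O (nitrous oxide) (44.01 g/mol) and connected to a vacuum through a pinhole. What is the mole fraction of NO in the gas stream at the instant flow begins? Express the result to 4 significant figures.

0.2493

Rate_i ∝ x_i/√M_i (Graham's law weighted by mole fraction), so the effusate composition follows n_i/√M_i.
So x_NO in the escaping gas = (n_NO/√M_NO) / Σ(n_i/√M_i)
= (1.13/√30.01) / (1.13/√30.01 + 4.12/√44.01) = 0.2063/(0.2063 + 0.6210) = 0.2493.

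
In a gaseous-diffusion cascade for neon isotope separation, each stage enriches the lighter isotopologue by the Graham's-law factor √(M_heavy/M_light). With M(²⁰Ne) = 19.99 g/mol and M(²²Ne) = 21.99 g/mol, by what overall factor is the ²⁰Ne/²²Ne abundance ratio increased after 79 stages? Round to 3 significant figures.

43.2

Overall factor = α^79 with α = √(21.99/19.99), i.e. (21.99/19.99)^(79/2).
= 1.10005^(79/2) = 43.2.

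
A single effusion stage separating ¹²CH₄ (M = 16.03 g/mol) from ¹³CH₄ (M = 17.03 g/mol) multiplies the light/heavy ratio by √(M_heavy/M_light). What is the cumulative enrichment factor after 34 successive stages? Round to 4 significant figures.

Each stage multiplies the ratio by α = √(17.03/16.03), so after 34 stages the overall factor is α^34 = (17.03/16.03)^(34/2).
= 1.06238^17 = 2.798.

2.798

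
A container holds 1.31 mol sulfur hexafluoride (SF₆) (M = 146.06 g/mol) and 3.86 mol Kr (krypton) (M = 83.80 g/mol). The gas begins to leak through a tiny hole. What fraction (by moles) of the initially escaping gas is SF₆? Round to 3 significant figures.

Each component's effusion rate ∝ (its partial pressure)·(1/√M) ∝ n_i/√M_i.
x_SF₆(eff) = (n_SF₆/√M_SF₆) / (n_SF₆/√M_SF₆ + n_Kr/√M_Kr)
= (1.31/√146.06) / (1.31/√146.06 + 3.86/√83.80) = 0.1084/(0.1084 + 0.4217) = 0.204.

0.204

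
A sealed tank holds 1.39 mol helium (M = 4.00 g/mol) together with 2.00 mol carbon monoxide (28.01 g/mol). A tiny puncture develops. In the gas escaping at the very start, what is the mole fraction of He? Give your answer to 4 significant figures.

Each component's effusion rate ∝ (its partial pressure)·(1/√M) ∝ n_i/√M_i.
So x_He in the escaping gas = (n_He/√M_He) / Σ(n_i/√M_i)
= (1.39/√4.00) / (1.39/√4.00 + 2.00/√28.01) = 0.6950/(0.6950 + 0.3779) = 0.6478.

0.6478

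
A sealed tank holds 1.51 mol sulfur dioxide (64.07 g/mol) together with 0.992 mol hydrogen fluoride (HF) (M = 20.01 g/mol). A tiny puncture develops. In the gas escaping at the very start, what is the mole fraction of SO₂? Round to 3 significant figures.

0.460

Effusion rate of each component ∝ n_i/√M_i (partial pressure × 1/√M).
Mole fraction of SO₂ in the effusate = (n_SO₂/√M_SO₂) / (n_SO₂/√M_SO₂ + n_HF/√M_HF)
= (1.51/√64.07) / (1.51/√64.07 + 0.992/√20.01) = 0.1886/(0.1886 + 0.2218) = 0.460.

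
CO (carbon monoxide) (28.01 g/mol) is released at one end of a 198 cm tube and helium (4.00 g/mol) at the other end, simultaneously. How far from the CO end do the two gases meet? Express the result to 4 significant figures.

54.30 cm

Graham's law gives d_CO/d_He = rate_CO/rate_He = √(M_He/M_CO) = √(4.00/28.01) = 0.3779.
With d_CO + d_He = 198 cm, d_He = 198/(1 + 0.3779) = 143.7 cm.
d_CO = 198 − 143.7 = 54.30 cm.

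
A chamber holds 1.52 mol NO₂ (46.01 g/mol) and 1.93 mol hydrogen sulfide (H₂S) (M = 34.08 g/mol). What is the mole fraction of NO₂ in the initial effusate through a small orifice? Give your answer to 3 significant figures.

Effusion rate of each component ∝ n_i/√M_i (partial pressure × 1/√M).
So x_NO₂ in the escaping gas = (n_NO₂/√M_NO₂) / Σ(n_i/√M_i)
= (1.52/√46.01) / (1.52/√46.01 + 1.93/√34.08) = 0.2241/(0.2241 + 0.3306) = 0.404.

0.404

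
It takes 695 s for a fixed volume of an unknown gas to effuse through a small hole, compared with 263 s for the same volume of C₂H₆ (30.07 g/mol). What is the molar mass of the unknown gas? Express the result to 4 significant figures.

210.0 g/mol

By Graham's law, t_X/t_C₂H₆ = √(M_X/M_C₂H₆).
695/263 = 2.643 = √(M_X/30.07)
M_X = 30.07 × 2.643² = 30.07 × 6.983 = 210.0 g/mol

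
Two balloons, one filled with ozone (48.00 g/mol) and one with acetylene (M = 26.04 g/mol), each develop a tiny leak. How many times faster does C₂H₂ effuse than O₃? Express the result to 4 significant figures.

1.358

Graham's law gives rate_C₂H₂/rate_O₃ = √(M_O₃/M_C₂H₂) = √(48.00/26.04) = √1.843 = 1.358.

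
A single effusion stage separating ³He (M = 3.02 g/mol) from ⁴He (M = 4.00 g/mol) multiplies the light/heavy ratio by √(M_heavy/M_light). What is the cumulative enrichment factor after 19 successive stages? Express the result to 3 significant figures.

14.4

The single-stage factor is √(M_heavy/M_light), so 19 stages give [√(4.00/3.02)]^19 = (4.00/3.02)^(19/2).
= 1.32450^(19/2) = 14.4.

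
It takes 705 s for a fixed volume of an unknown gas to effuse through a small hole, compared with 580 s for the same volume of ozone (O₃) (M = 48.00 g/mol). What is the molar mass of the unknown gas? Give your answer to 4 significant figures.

From Graham's law, t_X/t_O₃ = √(M_X/M_O₃).
705/580 = 1.216 = √(M_X/48.00)
M_X = 48.00 × 1.216² = 48.00 × 1.477 = 70.92 g/mol

70.92 g/mol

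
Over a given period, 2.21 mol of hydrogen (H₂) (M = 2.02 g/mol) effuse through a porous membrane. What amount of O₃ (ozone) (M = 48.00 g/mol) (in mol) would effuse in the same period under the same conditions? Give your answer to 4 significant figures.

Since effusion rate ∝ 1/√M, rate_O₃/rate_H₂ = √(M_H₂/M_O₃) = √(2.02/48.00) = √0.04208 = 0.2051.
So the amount for O₃ is 2.21 × 0.2051 = 0.4534 mol.

0.4534 mol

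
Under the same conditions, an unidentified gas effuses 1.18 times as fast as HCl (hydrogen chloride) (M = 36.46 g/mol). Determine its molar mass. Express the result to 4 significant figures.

26.19 g/mol

Since effusion rate ∝ 1/√M, rate_X/rate_HCl = √(M_HCl/M_X).
1.18 = √(36.46/M_X)
M_X = 36.46 / 1.18² = 36.46 / 1.392 = 26.19 g/mol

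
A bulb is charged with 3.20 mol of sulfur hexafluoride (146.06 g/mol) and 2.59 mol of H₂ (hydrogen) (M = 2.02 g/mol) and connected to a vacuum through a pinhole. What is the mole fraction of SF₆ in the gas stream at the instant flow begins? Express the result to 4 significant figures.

Effusion rate of each component ∝ n_i/√M_i (partial pressure × 1/√M).
x_SF₆(eff) = (n_SF₆/√M_SF₆) / (n_SF₆/√M_SF₆ + n_H₂/√M_H₂)
= (3.20/√146.06) / (3.20/√146.06 + 2.59/√2.02) = 0.2648/(0.2648 + 1.822) = 0.1269.

0.1269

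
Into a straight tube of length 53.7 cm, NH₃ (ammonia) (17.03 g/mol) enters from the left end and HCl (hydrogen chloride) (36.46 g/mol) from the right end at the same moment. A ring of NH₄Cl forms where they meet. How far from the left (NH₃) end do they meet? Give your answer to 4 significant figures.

31.90 cm

Graham's law gives d_NH₃/d_HCl = rate_NH₃/rate_HCl = √(M_HCl/M_NH₃) = √(36.46/17.03) = 1.463.
With d_NH₃ + d_HCl = 53.7 cm, d_HCl = 53.7/(1 + 1.463) = 21.80 cm.
d_NH₃ = 53.7 − 21.80 = 31.90 cm.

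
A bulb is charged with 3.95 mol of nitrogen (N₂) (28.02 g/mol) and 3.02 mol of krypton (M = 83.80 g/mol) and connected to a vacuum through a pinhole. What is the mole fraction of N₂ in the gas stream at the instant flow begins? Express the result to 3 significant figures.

The effusion rate of species i is ∝ p_i/√M_i ∝ n_i/√M_i.
x_N₂(eff) = (n_N₂/√M_N₂) / (n_N₂/√M_N₂ + n_Kr/√M_Kr)
= (3.95/√28.02) / (3.95/√28.02 + 3.02/√83.80) = 0.7462/(0.7462 + 0.3299) = 0.693.

0.693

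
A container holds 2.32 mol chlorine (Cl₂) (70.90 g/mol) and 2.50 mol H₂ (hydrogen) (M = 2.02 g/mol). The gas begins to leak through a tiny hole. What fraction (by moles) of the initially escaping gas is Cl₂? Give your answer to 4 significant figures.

Effusion rate of each component ∝ n_i/√M_i (partial pressure × 1/√M).
So x_Cl₂ in the escaping gas = (n_Cl₂/√M_Cl₂) / Σ(n_i/√M_i)
= (2.32/√70.90) / (2.32/√70.90 + 2.50/√2.02) = 0.2755/(0.2755 + 1.759) = 0.1354.

0.1354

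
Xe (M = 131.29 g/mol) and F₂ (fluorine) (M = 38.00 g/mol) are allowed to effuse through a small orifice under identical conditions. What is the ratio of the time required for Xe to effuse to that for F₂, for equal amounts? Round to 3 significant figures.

From Graham's law, t_Xe/t_F₂ = √(M_Xe/M_F₂) = √(131.29/38.00) = √3.455 = 1.86.

1.86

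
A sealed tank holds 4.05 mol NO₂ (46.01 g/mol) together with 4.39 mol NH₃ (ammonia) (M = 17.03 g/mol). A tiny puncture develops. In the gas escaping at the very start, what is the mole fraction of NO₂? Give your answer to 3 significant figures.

The effusion rate of species i is ∝ p_i/√M_i ∝ n_i/√M_i.
So x_NO₂ in the escaping gas = (n_NO₂/√M_NO₂) / Σ(n_i/√M_i)
= (4.05/√46.01) / (4.05/√46.01 + 4.39/√17.03) = 0.5971/(0.5971 + 1.064) = 0.359.

0.359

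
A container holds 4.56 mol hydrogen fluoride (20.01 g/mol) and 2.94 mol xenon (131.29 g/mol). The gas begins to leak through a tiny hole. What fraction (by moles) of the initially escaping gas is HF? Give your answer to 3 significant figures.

Each component's effusion rate ∝ (its partial pressure)·(1/√M) ∝ n_i/√M_i.
x_HF(eff) = (n_HF/√M_HF) / (n_HF/√M_HF + n_Xe/√M_Xe)
= (4.56/√20.01) / (4.56/√20.01 + 2.94/√131.29) = 1.019/(1.019 + 0.2566) = 0.799.

0.799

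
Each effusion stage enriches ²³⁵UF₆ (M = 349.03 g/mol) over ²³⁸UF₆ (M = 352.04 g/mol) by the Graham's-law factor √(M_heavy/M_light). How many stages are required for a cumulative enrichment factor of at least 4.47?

Per stage α = (352.04/349.03)^(1/2) = 1.00862^0.5, giving ln α = 0.004293.
Need α^N ≥ 4.47 ⇒ N ≥ ln(4.47) / ln α = 1.497 / 0.004293 = 348.76.
Minimum whole number of stages: N = 349.

349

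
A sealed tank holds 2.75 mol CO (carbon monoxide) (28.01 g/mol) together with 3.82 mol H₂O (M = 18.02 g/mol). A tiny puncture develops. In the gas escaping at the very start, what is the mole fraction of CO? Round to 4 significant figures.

Effusion rate of each component ∝ n_i/√M_i (partial pressure × 1/√M).
x_CO(eff) = (n_CO/√M_CO) / (n_CO/√M_CO + n_H₂O/√M_H₂O)
= (2.75/√28.01) / (2.75/√28.01 + 3.82/√18.02) = 0.5196/(0.5196 + 0.8999) = 0.3661.

0.3661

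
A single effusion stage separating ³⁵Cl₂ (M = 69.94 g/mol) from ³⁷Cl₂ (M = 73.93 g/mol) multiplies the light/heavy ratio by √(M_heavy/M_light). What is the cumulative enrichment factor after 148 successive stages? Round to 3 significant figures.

60.7

Overall factor = α^148 with α = √(73.93/69.94), i.e. (73.93/69.94)^(148/2).
= 1.05705^74 = 60.7.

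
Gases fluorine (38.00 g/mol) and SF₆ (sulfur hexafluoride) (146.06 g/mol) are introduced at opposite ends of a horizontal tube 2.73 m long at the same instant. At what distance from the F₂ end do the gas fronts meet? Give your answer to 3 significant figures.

In equal time, each gas travels a distance ∝ its rate ∝ 1/√M, so d_F₂/d_SF₆ = √(M_SF₆/M_F₂) = √(146.06/38.00) = 1.961.
With d_F₂ + d_SF₆ = 2.73 m, d_SF₆ = 2.73/(1 + 1.961) = 0.9221 m.
d_F₂ = 2.73 − 0.9221 = 1.81 m.

1.81 m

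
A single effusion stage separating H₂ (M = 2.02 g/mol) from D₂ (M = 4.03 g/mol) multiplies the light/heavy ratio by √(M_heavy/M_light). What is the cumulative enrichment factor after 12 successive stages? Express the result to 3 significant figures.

Overall factor = α^12 with α = √(4.03/2.02), i.e. (4.03/2.02)^(12/2).
= 1.99505^6 = 63.1.

63.1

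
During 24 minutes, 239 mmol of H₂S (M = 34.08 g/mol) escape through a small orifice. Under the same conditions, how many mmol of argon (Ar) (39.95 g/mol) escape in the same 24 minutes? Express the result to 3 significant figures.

From Graham's law, rate_Ar/rate_H₂S = √(M_H₂S/M_Ar) = √(34.08/39.95) = √0.8531 = 0.9236.
So the amount for Ar is 239 × 0.9236 = 221 mmol.

221 mmol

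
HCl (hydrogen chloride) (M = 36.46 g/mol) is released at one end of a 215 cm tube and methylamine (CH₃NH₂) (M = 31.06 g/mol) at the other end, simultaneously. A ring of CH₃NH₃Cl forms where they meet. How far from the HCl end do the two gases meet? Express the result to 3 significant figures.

In equal time, each gas travels a distance ∝ its rate ∝ 1/√M, so d_HCl/d_CH₃NH₂ = √(M_CH₃NH₂/M_HCl) = √(31.06/36.46) = 0.9230.
With d_HCl + d_CH₃NH₂ = 215 cm, d_CH₃NH₂ = 215/(1 + 0.9230) = 111.8 cm.
d_HCl = 215 − 111.8 = 103 cm.

103 cm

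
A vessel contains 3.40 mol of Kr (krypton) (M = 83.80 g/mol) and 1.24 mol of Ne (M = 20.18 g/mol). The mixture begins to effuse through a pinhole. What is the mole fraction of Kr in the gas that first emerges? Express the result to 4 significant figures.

The effusion rate of species i is ∝ p_i/√M_i ∝ n_i/√M_i.
Mole fraction of Kr in the effusate = (n_Kr/√M_Kr) / (n_Kr/√M_Kr + n_Ne/√M_Ne)
= (3.40/√83.80) / (3.40/√83.80 + 1.24/√20.18) = 0.3714/(0.3714 + 0.2760) = 0.5737.

0.5737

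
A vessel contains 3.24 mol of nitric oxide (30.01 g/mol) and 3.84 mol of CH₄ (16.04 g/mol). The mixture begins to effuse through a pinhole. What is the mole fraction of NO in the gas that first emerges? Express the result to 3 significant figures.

The effusion rate of species i is ∝ p_i/√M_i ∝ n_i/√M_i.
So x_NO in the escaping gas = (n_NO/√M_NO) / Σ(n_i/√M_i)
= (3.24/√30.01) / (3.24/√30.01 + 3.84/√16.04) = 0.5914/(0.5914 + 0.9588) = 0.382.

0.382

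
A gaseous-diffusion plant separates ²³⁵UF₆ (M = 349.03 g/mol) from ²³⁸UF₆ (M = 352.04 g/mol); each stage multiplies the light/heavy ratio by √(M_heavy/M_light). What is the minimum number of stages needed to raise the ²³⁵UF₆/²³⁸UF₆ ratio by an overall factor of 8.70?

Per stage α = (352.04/349.03)^(1/2) = 1.00862^0.5, giving ln α = 0.004293.
Need α^N ≥ 8.70 ⇒ N ≥ ln(8.70) / ln α = 2.163 / 0.004293 = 503.86.
Minimum whole number of stages: N = 504.

504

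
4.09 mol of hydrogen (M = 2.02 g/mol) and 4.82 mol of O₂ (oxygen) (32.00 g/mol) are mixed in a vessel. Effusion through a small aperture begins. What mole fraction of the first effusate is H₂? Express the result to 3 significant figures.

0.772

Each component's effusion rate ∝ (its partial pressure)·(1/√M) ∝ n_i/√M_i.
Mole fraction of H₂ in the effusate = (n_H₂/√M_H₂) / (n_H₂/√M_H₂ + n_O₂/√M_O₂)
= (4.09/√2.02) / (4.09/√2.02 + 4.82/√32.00) = 2.878/(2.878 + 0.8521) = 0.772.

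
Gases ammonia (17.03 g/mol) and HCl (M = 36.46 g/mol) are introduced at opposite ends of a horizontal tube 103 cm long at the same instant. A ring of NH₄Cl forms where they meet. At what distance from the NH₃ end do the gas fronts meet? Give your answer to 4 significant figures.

61.18 cm

Graham's law gives d_NH₃/d_HCl = rate_NH₃/rate_HCl = √(M_HCl/M_NH₃) = √(36.46/17.03) = 1.463.
With d_NH₃ + d_HCl = 103 cm, d_HCl = 103/(1 + 1.463) = 41.82 cm.
d_NH₃ = 103 − 41.82 = 61.18 cm.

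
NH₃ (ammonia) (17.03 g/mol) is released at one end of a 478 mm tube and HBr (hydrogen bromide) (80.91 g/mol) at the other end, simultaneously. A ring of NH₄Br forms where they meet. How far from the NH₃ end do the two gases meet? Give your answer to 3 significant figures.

The fronts meet when d_NH₃ + d_HBr = L with d_NH₃/d_HBr = √(M_HBr/M_NH₃) (Graham's law). Here √(M_HBr/M_NH₃) = √(80.91/17.03) = 2.180.
With d_NH₃ + d_HBr = 478 mm, d_HBr = 478/(1 + 2.180) = 150.3 mm.
d_NH₃ = 478 − 150.3 = 328 mm.

328 mm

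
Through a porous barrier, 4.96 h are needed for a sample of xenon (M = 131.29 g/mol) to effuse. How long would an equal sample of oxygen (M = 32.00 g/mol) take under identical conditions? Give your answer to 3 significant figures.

Since effusion rate ∝ 1/√M, t_O₂/t_Xe = √(M_O₂/M_Xe) = √(32.00/131.29) = √0.2437 = 0.4937.
So the time for O₂ is 4.96 × 0.4937 = 2.45 h.

2.45 h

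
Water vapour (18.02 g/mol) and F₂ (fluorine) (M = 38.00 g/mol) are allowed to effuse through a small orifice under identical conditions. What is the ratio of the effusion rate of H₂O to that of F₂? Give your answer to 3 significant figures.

1.45

By Graham's law, rate_H₂O/rate_F₂ = √(M_F₂/M_H₂O) = √(38.00/18.02) = √2.109 = 1.45.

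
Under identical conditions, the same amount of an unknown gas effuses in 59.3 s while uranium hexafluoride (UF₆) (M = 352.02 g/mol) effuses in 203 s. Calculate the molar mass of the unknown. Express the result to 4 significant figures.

30.04 g/mol

From Graham's law, t_X/t_UF₆ = √(M_X/M_UF₆).
59.3/203 = 0.2921 = √(M_X/352.02)
M_X = 352.02 × 0.2921² = 352.02 × 0.08533 = 30.04 g/mol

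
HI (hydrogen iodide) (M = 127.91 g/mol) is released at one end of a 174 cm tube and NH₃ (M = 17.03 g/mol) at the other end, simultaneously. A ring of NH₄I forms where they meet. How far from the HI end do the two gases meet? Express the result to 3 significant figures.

46.5 cm

Distances travelled in equal time are proportional to diffusion rates, so d_HI/d_NH₃ = √(M_NH₃/M_HI) = √(17.03/127.91) = 0.3649.
With d_HI + d_NH₃ = 174 cm, d_NH₃ = 174/(1 + 0.3649) = 127.5 cm.
d_HI = 174 − 127.5 = 46.5 cm.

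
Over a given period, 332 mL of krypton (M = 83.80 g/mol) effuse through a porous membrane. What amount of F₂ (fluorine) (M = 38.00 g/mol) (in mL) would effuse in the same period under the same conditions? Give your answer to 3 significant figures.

By Graham's law, rate_F₂/rate_Kr = √(M_Kr/M_F₂) = √(83.80/38.00) = √2.205 = 1.485.
So the volume for F₂ is 332 × 1.485 = 493 mL.

493 mL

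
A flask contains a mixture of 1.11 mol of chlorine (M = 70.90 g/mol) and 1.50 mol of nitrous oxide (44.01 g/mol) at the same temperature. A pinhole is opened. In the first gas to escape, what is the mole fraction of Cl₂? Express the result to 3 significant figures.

Rate_i ∝ x_i/√M_i (Graham's law weighted by mole fraction), so the effusate composition follows n_i/√M_i.
Mole fraction of Cl₂ in the effusate = (n_Cl₂/√M_Cl₂) / (n_Cl₂/√M_Cl₂ + n_N₂O/√M_N₂O)
= (1.11/√70.90) / (1.11/√70.90 + 1.50/√44.01) = 0.1318/(0.1318 + 0.2261) = 0.368.

0.368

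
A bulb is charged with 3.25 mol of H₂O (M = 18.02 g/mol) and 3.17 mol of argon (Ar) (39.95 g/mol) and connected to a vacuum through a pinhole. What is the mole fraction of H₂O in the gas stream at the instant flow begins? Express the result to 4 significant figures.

Each component's effusion rate ∝ (its partial pressure)·(1/√M) ∝ n_i/√M_i.
So x_H₂O in the escaping gas = (n_H₂O/√M_H₂O) / Σ(n_i/√M_i)
= (3.25/√18.02) / (3.25/√18.02 + 3.17/√39.95) = 0.7656/(0.7656 + 0.5015) = 0.6042.

0.6042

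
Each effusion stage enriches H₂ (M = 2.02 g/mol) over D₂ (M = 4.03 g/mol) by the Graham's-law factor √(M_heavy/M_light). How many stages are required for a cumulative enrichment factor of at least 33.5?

11

With α = √(4.03/2.02) per stage, ln α = ½ ln(1.99505) = 0.3453.
Need α^N ≥ 33.5 ⇒ N ≥ ln(33.5) / ln α = 3.512 / 0.3453 = 10.17.
So at least 11 stages are needed.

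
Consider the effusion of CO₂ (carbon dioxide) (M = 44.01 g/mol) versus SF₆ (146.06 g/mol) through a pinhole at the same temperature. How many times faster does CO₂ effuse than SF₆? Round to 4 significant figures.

By Graham's law, rate_CO₂/rate_SF₆ = √(M_SF₆/M_CO₂) = √(146.06/44.01) = √3.319 = 1.822.

1.822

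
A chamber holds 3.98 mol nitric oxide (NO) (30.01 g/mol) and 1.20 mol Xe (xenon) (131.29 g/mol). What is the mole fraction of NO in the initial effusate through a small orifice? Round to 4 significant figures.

The effusion rate of species i is ∝ p_i/√M_i ∝ n_i/√M_i.
So x_NO in the escaping gas = (n_NO/√M_NO) / Σ(n_i/√M_i)
= (3.98/√30.01) / (3.98/√30.01 + 1.20/√131.29) = 0.7265/(0.7265 + 0.1047) = 0.8740.

0.8740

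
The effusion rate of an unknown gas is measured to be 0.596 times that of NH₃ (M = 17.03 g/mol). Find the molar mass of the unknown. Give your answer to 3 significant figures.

47.9 g/mol

Using Graham's law: rate_X/rate_NH₃ = √(M_NH₃/M_X).
0.596 = √(17.03/M_X)
M_X = 17.03 / 0.596² = 17.03 / 0.3552 = 47.9 g/mol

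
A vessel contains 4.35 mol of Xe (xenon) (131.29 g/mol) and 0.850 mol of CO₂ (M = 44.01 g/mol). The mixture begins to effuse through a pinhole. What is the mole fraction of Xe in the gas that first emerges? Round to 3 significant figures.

Rate_i ∝ x_i/√M_i (Graham's law weighted by mole fraction), so the effusate composition follows n_i/√M_i.
So x_Xe in the escaping gas = (n_Xe/√M_Xe) / Σ(n_i/√M_i)
= (4.35/√131.29) / (4.35/√131.29 + 0.850/√44.01) = 0.3796/(0.3796 + 0.1281) = 0.748.

0.748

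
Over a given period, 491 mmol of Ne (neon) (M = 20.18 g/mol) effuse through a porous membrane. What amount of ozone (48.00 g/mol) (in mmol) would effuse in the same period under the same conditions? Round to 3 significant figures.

318 mmol

By Graham's law, rate_O₃/rate_Ne = √(M_Ne/M_O₃) = √(20.18/48.00) = √0.4204 = 0.6484.
So the amount for O₃ is 491 × 0.6484 = 318 mmol.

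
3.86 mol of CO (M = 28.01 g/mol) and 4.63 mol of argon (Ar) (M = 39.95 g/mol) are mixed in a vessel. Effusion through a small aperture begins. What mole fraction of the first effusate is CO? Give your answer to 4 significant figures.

0.4989

Rate_i ∝ x_i/√M_i (Graham's law weighted by mole fraction), so the effusate composition follows n_i/√M_i.
So x_CO in the escaping gas = (n_CO/√M_CO) / Σ(n_i/√M_i)
= (3.86/√28.01) / (3.86/√28.01 + 4.63/√39.95) = 0.7293/(0.7293 + 0.7325) = 0.4989.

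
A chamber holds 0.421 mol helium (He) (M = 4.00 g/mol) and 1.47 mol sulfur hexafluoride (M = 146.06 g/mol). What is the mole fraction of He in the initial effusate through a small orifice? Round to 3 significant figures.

Effusion rate of each component ∝ n_i/√M_i (partial pressure × 1/√M).
Mole fraction of He in the effusate = (n_He/√M_He) / (n_He/√M_He + n_SF₆/√M_SF₆)
= (0.421/√4.00) / (0.421/√4.00 + 1.47/√146.06) = 0.2105/(0.2105 + 0.1216) = 0.634.

0.634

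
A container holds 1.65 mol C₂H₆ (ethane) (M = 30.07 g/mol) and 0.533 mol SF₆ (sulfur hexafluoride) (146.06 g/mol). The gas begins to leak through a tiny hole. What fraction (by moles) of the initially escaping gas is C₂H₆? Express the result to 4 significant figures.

Each component's effusion rate ∝ (its partial pressure)·(1/√M) ∝ n_i/√M_i.
x_C₂H₆(eff) = (n_C₂H₆/√M_C₂H₆) / (n_C₂H₆/√M_C₂H₆ + n_SF₆/√M_SF₆)
= (1.65/√30.07) / (1.65/√30.07 + 0.533/√146.06) = 0.3009/(0.3009 + 0.04410) = 0.8722.

0.8722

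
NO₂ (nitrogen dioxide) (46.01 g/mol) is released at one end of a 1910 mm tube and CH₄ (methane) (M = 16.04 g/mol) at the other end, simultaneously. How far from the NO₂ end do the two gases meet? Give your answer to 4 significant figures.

709.1 mm

The fronts meet when d_NO₂ + d_CH₄ = L with d_NO₂/d_CH₄ = √(M_CH₄/M_NO₂) (Graham's law). Here √(M_CH₄/M_NO₂) = √(16.04/46.01) = 0.5904.
With d_NO₂ + d_CH₄ = 1910 mm, d_CH₄ = 1910/(1 + 0.5904) = 1201 mm.
d_NO₂ = 1910 − 1201 = 709.1 mm.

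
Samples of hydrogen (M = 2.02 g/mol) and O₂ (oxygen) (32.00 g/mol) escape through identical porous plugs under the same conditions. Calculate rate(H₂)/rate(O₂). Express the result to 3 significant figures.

3.98

Graham's law gives rate_H₂/rate_O₂ = √(M_O₂/M_H₂) = √(32.00/2.02) = √15.84 = 3.98.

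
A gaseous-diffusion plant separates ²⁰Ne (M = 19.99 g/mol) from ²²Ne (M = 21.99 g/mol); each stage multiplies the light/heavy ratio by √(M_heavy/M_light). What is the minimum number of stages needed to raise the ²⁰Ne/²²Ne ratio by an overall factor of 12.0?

53

Per stage α = (21.99/19.99)^(1/2) = 1.10005^0.5, giving ln α = 0.04768.
Need α^N ≥ 12.0 ⇒ N ≥ ln(12.0) / ln α = 2.485 / 0.04768 = 52.12.
Rounding up, N = 53 stages.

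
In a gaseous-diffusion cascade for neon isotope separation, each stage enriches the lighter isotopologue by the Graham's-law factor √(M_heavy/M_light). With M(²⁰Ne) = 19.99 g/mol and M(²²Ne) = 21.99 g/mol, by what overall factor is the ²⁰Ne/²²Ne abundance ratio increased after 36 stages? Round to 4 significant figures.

Each stage multiplies the ratio by α = √(21.99/19.99), so after 36 stages the overall factor is α^36 = (21.99/19.99)^(36/2).
= 1.10005^18 = 5.564.

5.564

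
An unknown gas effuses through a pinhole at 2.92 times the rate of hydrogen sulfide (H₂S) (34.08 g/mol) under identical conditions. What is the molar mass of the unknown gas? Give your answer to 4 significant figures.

By Graham's law, rate_X/rate_H₂S = √(M_H₂S/M_X).
2.92 = √(34.08/M_X)
M_X = 34.08 / 2.92² = 34.08 / 8.526 = 3.997 g/mol

3.997 g/mol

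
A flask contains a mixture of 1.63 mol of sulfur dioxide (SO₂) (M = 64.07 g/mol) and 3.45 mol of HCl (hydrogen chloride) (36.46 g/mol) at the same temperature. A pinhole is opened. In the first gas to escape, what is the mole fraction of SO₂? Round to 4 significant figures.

0.2628

Each component's effusion rate ∝ (its partial pressure)·(1/√M) ∝ n_i/√M_i.
Mole fraction of SO₂ in the effusate = (n_SO₂/√M_SO₂) / (n_SO₂/√M_SO₂ + n_HCl/√M_HCl)
= (1.63/√64.07) / (1.63/√64.07 + 3.45/√36.46) = 0.2036/(0.2036 + 0.5714) = 0.2628.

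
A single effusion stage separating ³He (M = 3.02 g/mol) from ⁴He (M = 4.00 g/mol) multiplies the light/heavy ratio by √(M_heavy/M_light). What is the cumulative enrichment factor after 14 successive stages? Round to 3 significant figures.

After 14 stages the ratio has grown by (√(4.00/3.02))^14 = (4.00/3.02)^(14/2).
= 1.32450^7 = 7.15.

7.15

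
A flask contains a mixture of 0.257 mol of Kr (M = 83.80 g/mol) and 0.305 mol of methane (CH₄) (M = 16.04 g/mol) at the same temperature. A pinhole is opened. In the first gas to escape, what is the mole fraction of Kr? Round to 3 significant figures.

Each component's effusion rate ∝ (its partial pressure)·(1/√M) ∝ n_i/√M_i.
So x_Kr in the escaping gas = (n_Kr/√M_Kr) / Σ(n_i/√M_i)
= (0.257/√83.80) / (0.257/√83.80 + 0.305/√16.04) = 0.02807/(0.02807 + 0.07615) = 0.269.

0.269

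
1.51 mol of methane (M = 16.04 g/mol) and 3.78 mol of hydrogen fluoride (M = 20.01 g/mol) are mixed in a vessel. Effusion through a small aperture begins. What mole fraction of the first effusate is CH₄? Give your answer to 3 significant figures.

Each component's effusion rate ∝ (its partial pressure)·(1/√M) ∝ n_i/√M_i.
Mole fraction of CH₄ in the effusate = (n_CH₄/√M_CH₄) / (n_CH₄/√M_CH₄ + n_HF/√M_HF)
= (1.51/√16.04) / (1.51/√16.04 + 3.78/√20.01) = 0.3770/(0.3770 + 0.8450) = 0.309.

0.309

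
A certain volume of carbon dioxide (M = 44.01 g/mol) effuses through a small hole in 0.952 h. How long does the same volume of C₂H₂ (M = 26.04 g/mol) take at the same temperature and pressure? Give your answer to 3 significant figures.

From Graham's law, t_C₂H₂/t_CO₂ = √(M_C₂H₂/M_CO₂) = √(26.04/44.01) = √0.5917 = 0.7692.
So the time for C₂H₂ is 0.952 × 0.7692 = 0.732 h.

0.732 h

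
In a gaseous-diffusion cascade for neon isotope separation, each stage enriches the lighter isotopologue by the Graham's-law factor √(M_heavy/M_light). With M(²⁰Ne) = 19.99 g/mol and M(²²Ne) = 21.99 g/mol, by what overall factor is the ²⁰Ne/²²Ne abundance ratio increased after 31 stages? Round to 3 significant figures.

After 31 stages the ratio has grown by (√(21.99/19.99))^31 = (21.99/19.99)^(31/2).
= 1.10005^(31/2) = 4.38.

4.38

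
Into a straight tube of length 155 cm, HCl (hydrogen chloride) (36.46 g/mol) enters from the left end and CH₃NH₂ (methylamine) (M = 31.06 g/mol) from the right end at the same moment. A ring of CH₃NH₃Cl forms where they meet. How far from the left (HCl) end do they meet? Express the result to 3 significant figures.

Distances travelled in equal time are proportional to diffusion rates, so d_HCl/d_CH₃NH₂ = √(M_CH₃NH₂/M_HCl) = √(31.06/36.46) = 0.9230.
With d_HCl + d_CH₃NH₂ = 155 cm, d_CH₃NH₂ = 155/(1 + 0.9230) = 80.60 cm.
d_HCl = 155 − 80.60 = 74.4 cm.

74.4 cm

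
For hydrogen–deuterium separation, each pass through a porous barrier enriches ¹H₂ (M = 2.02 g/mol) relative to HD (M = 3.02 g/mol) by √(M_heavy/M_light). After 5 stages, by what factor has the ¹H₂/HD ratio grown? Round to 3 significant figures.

After 5 stages the ratio has grown by (√(3.02/2.02))^5 = (3.02/2.02)^(5/2).
= 1.49505^(5/2) = 2.73.

2.73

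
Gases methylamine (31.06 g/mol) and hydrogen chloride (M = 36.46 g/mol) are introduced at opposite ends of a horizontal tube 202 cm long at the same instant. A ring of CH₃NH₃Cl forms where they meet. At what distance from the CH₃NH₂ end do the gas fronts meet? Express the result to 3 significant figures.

105 cm

In equal time, each gas travels a distance ∝ its rate ∝ 1/√M, so d_CH₃NH₂/d_HCl = √(M_HCl/M_CH₃NH₂) = √(36.46/31.06) = 1.083.
With d_CH₃NH₂ + d_HCl = 202 cm, d_HCl = 202/(1 + 1.083) = 96.95 cm.
d_CH₃NH₂ = 202 − 96.95 = 105 cm.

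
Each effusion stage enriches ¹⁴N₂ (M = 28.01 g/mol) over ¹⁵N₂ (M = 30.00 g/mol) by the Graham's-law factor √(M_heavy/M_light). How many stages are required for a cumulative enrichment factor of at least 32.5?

102

Per stage α = (30.00/28.01)^(1/2) = 1.07105^0.5, giving ln α = 0.03432.
Need α^N ≥ 32.5 ⇒ N ≥ ln(32.5) / ln α = 3.481 / 0.03432 = 101.44.
Minimum whole number of stages: N = 102.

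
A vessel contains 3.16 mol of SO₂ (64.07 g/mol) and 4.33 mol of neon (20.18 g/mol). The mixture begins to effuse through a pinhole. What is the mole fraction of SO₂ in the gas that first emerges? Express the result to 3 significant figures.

0.291

Each component's effusion rate ∝ (its partial pressure)·(1/√M) ∝ n_i/√M_i.
Mole fraction of SO₂ in the effusate = (n_SO₂/√M_SO₂) / (n_SO₂/√M_SO₂ + n_Ne/√M_Ne)
= (3.16/√64.07) / (3.16/√64.07 + 4.33/√20.18) = 0.3948/(0.3948 + 0.9639) = 0.291.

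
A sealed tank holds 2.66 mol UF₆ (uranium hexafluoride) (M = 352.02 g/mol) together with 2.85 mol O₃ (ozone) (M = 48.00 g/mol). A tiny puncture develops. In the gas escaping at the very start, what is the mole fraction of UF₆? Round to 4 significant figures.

0.2563

Rate_i ∝ x_i/√M_i (Graham's law weighted by mole fraction), so the effusate composition follows n_i/√M_i.
Mole fraction of UF₆ in the effusate = (n_UF₆/√M_UF₆) / (n_UF₆/√M_UF₆ + n_O₃/√M_O₃)
= (2.66/√352.02) / (2.66/√352.02 + 2.85/√48.00) = 0.1418/(0.1418 + 0.4114) = 0.2563.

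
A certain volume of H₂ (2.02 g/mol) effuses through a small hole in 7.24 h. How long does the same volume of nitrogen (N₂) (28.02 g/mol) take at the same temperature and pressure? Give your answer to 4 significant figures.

26.96 h

Since effusion rate ∝ 1/√M, t_N₂/t_H₂ = √(M_N₂/M_H₂) = √(28.02/2.02) = √13.87 = 3.724.
So the time for N₂ is 7.24 × 3.724 = 26.96 h.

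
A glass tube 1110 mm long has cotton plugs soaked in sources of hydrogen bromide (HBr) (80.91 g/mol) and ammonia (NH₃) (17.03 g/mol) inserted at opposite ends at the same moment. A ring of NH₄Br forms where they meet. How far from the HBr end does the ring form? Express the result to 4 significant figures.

Graham's law gives d_HBr/d_NH₃ = rate_HBr/rate_NH₃ = √(M_NH₃/M_HBr) = √(17.03/80.91) = 0.4588.
With d_HBr + d_NH₃ = 1110 mm, d_NH₃ = 1110/(1 + 0.4588) = 760.9 mm.
d_HBr = 1110 − 760.9 = 349.1 mm.

349.1 mm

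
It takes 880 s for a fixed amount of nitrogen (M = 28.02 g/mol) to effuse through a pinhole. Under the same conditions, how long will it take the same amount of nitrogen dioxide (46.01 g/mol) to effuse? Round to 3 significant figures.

1130 s

From Graham's law, t_NO₂/t_N₂ = √(M_NO₂/M_N₂) = √(46.01/28.02) = √1.642 = 1.281.
So the time for NO₂ is 880 × 1.281 = 1130 s.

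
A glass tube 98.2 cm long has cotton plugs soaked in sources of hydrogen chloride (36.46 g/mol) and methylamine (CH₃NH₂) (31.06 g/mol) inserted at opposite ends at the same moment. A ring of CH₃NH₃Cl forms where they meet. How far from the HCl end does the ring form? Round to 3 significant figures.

47.1 cm

Distances travelled in equal time are proportional to diffusion rates, so d_HCl/d_CH₃NH₂ = √(M_CH₃NH₂/M_HCl) = √(31.06/36.46) = 0.9230.
With d_HCl + d_CH₃NH₂ = 98.2 cm, d_CH₃NH₂ = 98.2/(1 + 0.9230) = 51.07 cm.
d_HCl = 98.2 − 51.07 = 47.1 cm.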